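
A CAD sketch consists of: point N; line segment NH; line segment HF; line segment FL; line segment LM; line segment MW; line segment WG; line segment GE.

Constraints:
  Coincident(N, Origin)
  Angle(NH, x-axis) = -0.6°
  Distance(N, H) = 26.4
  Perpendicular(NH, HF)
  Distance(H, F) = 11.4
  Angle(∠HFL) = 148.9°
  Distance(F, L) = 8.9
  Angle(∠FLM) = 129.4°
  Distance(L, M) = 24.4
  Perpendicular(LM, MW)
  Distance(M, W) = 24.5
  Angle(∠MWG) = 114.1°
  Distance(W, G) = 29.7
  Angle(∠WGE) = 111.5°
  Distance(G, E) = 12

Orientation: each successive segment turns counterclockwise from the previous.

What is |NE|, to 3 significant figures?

30.8

N is at the origin; NH runs at -0.6° with length 26.4, so H = (26.4, -0.276). NH ⟂ HF, so HF runs at 89.4°; with |HF| = 11.4, F = (26.5, 11.1). ∠HFL = 148.9° gives FL at 120° from the x-axis; with |FL| = 8.9, L = (22.0, 18.8). ∠FLM = 129.4° gives LM at 171° from the x-axis; with |LM| = 24.4, M = (-2.11, 22.6). The perpendicularity gives MW at right angles to LM, so MW runs at -98.9°; with |MW| = 24.5, W = (-5.90, -1.64). ∠MWG = 114.1° gives WG at -33.0° from the x-axis; with |WG| = 29.7, G = (19.0, -17.8). ∠WGE = 111.5° gives GE at 35.5° from the x-axis; with |GE| = 12.0, E = (28.8, -10.8). Then |NE| = |E − N| = 30.8.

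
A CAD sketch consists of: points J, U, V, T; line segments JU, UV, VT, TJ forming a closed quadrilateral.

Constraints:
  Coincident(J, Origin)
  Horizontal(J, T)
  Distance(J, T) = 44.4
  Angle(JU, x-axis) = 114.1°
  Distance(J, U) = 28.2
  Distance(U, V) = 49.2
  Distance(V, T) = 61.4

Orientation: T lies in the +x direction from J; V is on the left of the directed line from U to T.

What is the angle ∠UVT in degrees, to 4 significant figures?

66.58°

Checks: |UV| = 49.20 ✓; |VT| = 61.40 ✓.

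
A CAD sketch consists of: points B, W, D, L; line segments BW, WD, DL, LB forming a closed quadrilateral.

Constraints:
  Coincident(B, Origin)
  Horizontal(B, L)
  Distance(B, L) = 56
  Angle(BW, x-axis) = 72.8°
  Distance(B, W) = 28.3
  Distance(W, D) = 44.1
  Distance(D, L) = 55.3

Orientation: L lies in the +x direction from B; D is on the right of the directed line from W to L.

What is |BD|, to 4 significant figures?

17.10

Checks: |BL| = 56.00 ✓; |BW| = 28.30 ✓; |WD| = 44.10 ✓; |DL| = 55.30 ✓.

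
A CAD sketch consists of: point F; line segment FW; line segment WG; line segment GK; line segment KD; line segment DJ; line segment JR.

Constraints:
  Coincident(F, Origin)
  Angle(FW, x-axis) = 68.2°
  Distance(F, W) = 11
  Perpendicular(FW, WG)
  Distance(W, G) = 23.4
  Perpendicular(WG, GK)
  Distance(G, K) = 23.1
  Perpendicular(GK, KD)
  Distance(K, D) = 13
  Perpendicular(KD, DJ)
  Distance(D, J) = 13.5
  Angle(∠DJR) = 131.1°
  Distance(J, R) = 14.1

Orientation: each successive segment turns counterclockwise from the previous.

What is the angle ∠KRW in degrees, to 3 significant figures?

96.9°

F is at the origin; FW runs at 68.2° with length 11.0, so W = (4.09, 10.2). The perpendicularity gives WG at right angles to FW, so WG runs at 158°; with |WG| = 23.4, G = (-17.6, 18.9). The perpendicularity gives GK at right angles to WG, so GK runs at -112°; with |GK| = 23.1, K = (-26.2, -2.54). GK ⟂ KD, so KD runs at -21.8°; with |KD| = 13.0, D = (-14.1, -7.37). KD is perpendicular to DJ, so DJ runs at 68.2°; with |DJ| = 13.5, J = (-9.14, 5.16). ∠DJR = 131.1° gives JR at 117° from the x-axis; with |JR| = 14.1, R = (-15.6, 17.7). Then cos ∠KRW = RK·RW / (|RK||RW|), giving 96.9°.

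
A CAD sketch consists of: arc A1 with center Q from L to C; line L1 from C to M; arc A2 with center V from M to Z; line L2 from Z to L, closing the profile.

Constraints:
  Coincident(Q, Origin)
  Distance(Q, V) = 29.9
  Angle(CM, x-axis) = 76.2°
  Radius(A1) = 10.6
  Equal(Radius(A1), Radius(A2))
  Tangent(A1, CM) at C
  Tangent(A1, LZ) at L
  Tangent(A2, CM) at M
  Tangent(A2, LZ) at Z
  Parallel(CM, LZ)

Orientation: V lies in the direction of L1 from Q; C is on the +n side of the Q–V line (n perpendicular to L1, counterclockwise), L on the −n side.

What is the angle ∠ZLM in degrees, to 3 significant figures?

35.3°

Tangency of A1 to both parallel lines with radius 10.6 puts C and L at Q ± 10.6·n: C = (-10.3, 2.53), L = (10.3, -2.53). Equal radii place M and Z the same way about V: M = V + 10.6·n = (-3.16, 31.6), Z = V − 10.6·n = (17.4, 26.5). Then cos ∠ZLM = LZ·LM / (|LZ||LM|), giving 35.3°.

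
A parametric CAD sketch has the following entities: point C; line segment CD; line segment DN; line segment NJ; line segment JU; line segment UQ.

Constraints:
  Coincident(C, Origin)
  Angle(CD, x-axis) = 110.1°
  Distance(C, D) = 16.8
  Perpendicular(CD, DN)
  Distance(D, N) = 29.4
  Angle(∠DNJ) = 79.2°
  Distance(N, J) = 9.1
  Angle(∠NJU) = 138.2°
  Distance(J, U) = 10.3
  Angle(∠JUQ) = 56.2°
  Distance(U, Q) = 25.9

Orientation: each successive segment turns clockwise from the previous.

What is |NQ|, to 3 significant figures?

15.7

C is at the origin; CD runs at 110.1° with length 16.8, so D = (-5.77, 15.8). CD is perpendicular to DN, so DN runs at 20.1°; with |DN| = 29.4, N = (21.8, 25.9). ∠DNJ = 79.2° gives NJ at -80.7° from the x-axis; with |NJ| = 9.1, J = (23.3, 16.9). ∠NJU = 138.2° gives JU at -123° from the x-axis; with |JU| = 10.3, U = (17.8, 8.21). ∠JUQ = 56.2° gives UQ at 114° from the x-axis; with |UQ| = 25.9, Q = (7.36, 31.9). Then |NQ| = |Q − N| = 15.7.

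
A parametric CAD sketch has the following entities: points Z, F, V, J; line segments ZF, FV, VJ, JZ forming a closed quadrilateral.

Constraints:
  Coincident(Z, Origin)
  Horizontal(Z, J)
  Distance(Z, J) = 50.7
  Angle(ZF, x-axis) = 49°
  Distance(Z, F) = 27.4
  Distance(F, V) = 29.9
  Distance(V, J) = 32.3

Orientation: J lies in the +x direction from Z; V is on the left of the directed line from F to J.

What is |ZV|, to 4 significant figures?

55.73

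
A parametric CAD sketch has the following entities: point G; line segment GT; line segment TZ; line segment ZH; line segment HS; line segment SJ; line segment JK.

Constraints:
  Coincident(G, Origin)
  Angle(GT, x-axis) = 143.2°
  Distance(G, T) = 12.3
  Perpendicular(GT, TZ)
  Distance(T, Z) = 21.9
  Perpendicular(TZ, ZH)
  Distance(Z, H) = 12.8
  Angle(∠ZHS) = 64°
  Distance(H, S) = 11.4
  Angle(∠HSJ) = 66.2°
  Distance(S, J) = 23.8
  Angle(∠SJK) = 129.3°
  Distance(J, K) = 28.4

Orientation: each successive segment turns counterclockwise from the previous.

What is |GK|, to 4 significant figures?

59.59

∠HSJ = 66.2° gives SJ at -167.0° from the x-axis; with |SJ| = 23.8, J = (-33.77, -11.99). ∠SJK = 129.3° gives JK at -116.3° from the x-axis; with |JK| = 28.4, K = (-46.36, -37.45). Then |GK| = |K − G| = 59.59.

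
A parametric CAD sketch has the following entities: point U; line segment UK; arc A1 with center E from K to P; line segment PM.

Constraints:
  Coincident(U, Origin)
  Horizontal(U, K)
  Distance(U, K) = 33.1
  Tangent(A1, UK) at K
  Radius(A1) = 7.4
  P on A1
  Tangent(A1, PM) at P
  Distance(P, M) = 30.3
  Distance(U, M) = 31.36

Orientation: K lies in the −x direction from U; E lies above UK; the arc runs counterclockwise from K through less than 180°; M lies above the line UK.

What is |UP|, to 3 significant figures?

27.0

Checks: |EP| = 7.400 ✓; ∠(EP, PM) = 90.00° ✓; |PM| = 30.30 ✓; |UM| = 31.36 ✓.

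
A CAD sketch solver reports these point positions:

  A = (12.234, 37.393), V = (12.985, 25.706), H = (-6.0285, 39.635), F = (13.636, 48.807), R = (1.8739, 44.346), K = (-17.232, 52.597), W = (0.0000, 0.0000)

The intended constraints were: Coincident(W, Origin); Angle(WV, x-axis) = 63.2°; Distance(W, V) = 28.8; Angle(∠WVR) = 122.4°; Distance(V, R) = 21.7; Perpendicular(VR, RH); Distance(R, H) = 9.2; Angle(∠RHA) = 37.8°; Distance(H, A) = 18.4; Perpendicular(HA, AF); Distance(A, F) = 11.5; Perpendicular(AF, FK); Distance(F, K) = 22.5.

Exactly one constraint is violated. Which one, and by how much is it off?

Distance(F, K) = 22.5 — off by 8.60.

W = (0.00, 0.00) ✓; WV at 63.20° ✓; |WV| = 28.80 ✓; ∠WVR = 122.4° ✓; |VR| = 21.70 ✓; ∠(VR, RH) = 90.00° ✓; |RH| = 9.200 ✓; ∠RHA = 37.80° ✓; |HA| = 18.40 ✓; ∠(HA, AF) = 90.00° ✓; |AF| = 11.50 ✓; ∠(AF, FK) = 90.00° ✓; |FK| = 31.10 ✗.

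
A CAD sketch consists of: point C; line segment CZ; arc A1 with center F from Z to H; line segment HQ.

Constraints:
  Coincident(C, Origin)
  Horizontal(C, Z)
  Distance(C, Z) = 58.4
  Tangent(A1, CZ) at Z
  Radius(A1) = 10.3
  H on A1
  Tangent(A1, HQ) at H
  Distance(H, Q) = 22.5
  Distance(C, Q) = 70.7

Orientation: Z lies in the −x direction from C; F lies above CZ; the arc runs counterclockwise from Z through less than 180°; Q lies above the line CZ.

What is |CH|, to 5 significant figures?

52.082

Checks: C.y = 0.00, Z.y = 0.00 ✓; |FH| = 10.30 ✓; ∠(FH, HQ) = 90.00° ✓; |HQ| = 22.50 ✓; |CQ| = 70.70 ✓.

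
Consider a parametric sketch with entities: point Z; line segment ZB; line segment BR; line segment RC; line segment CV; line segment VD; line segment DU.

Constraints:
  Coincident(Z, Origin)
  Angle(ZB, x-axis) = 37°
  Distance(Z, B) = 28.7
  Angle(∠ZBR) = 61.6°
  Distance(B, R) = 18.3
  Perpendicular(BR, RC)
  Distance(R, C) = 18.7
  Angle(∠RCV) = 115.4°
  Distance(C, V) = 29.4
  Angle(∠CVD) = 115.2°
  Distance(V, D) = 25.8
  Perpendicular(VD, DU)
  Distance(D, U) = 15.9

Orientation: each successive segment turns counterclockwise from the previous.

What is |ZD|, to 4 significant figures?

43.10

Z is at the origin; ZB runs at 37.0° with length 28.7, so B = (22.92, 17.27). ∠ZBR = 61.6° gives BR at 155.4° from the x-axis; with |BR| = 18.3, R = (6.282, 24.89). BR is perpendicular to RC, so RC runs at -114.6°; with |RC| = 18.7, C = (-1.503, 7.887). ∠RCV = 115.4° gives CV at -50.00° from the x-axis; with |CV| = 29.4, V = (17.40, -14.63). ∠CVD = 115.2° gives VD at 14.80° from the x-axis; with |VD| = 25.8, D = (42.34, -8.044). Then |ZD| = |D − Z| = 43.10.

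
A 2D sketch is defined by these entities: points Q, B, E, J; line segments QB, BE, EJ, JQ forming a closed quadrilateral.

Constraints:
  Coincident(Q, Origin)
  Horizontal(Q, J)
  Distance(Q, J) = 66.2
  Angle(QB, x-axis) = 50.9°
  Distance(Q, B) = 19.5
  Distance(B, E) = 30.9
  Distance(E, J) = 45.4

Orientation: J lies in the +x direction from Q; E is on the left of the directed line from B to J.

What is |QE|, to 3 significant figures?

50.1

Q is at the origin; Q and J share the same y with |QJ| = 66.2 and J in +x, so J = (66.2, 0). QB runs at 50.9° with |QB| = 19.5, so B = (12.3, 15.1). E is determined by |BE| = 30.9 and |EJ| = 45.4 together: it lies at the intersection of circle(B, 30.9) and circle(J, 45.4). With |BJ| = 56.0, the foot of the radical line on BJ is 18.1 from B and the perpendicular offset is √(30.9² − 18.1²) = 25.0. Taking the left-of-BJ solution: E = (36.5, 34.3).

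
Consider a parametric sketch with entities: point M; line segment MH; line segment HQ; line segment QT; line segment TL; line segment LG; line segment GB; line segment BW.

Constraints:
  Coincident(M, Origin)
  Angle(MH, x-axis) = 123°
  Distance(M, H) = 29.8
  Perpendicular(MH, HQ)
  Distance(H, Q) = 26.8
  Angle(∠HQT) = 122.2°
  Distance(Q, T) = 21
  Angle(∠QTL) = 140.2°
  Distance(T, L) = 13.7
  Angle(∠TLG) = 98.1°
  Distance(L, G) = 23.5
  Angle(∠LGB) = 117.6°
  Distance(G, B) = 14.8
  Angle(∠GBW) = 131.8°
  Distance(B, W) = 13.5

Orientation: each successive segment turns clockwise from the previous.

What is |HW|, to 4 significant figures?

11.87

M is at the origin; MH runs at 123.0° with length 29.8, so H = (-16.23, 24.99). MH is perpendicular to HQ, so HQ runs at 33.00°; with |HQ| = 26.8, Q = (6.246, 39.59). ∠HQT = 122.2° gives QT at -24.80° from the x-axis; with |QT| = 21.0, T = (25.31, 30.78). ∠QTL = 140.2° gives TL at -64.60° from the x-axis; with |TL| = 13.7, L = (31.19, 18.40). ∠TLG = 98.1° gives LG at -146.5° from the x-axis; with |LG| = 23.5, G = (11.59, 5.434). ∠LGB = 117.6° gives GB at 151.1° from the x-axis; with |GB| = 14.8, B = (-1.367, 12.59). ∠GBW = 131.8° gives BW at 102.9° from the x-axis; with |BW| = 13.5, W = (-4.381, 25.75). Then |HW| = |W − H| = 11.87.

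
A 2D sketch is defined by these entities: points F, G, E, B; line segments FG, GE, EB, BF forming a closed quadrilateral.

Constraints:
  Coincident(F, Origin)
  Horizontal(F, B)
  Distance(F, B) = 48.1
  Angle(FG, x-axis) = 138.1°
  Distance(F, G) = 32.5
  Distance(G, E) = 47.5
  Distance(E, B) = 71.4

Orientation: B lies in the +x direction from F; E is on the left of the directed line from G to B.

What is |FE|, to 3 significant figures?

58.4

F is at the origin; FB is horizontal with |FB| = 48.1 and B in +x, so B = (48.1, 0). FG runs at 138.1° with |FG| = 32.5, so G = (-24.2, 21.7). E is determined by |GE| = 47.5 and |EB| = 71.4 together: it lies at the intersection of circle(G, 47.5) and circle(B, 71.4). With |GB| = 75.5, the foot of the radical line on GB is 18.9 from G and the perpendicular offset is √(47.5² − 18.9²) = 43.6. Taking the left-of-GB solution: E = (6.45, 58.0).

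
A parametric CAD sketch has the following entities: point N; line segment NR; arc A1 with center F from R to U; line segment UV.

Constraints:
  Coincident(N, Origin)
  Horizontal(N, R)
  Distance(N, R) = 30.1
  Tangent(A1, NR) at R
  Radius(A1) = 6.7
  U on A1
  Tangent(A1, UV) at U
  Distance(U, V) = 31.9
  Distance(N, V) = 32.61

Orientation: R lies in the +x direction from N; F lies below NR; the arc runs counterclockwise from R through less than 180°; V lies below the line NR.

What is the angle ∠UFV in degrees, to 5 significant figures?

78.139°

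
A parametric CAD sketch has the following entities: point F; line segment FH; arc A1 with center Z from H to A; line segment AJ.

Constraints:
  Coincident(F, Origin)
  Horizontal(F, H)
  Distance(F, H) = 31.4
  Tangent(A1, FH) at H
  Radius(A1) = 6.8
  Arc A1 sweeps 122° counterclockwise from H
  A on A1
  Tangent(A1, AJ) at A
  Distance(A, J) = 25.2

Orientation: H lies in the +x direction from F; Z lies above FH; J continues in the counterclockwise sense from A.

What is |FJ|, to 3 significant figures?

39.7

F is at the origin; F and H share the same y with |FH| = 31.4 and H on the +x side, so H = (31.4, 0.00). Tangency of A1 to FH means the radius ZH is perpendicular to FH, so Z = H + (0, 6.8) = (31.4, 6.80). On A1, H sits at bearing -90° from Z; a 122° counterclockwise sweep puts A at bearing 32°, so A = Z + 6.8·(cos 32°, sin 32°) = (37.2, 10.4). The tangent condition forces ZA to be normal to AJ, so AJ runs along (−sin 32°, cos 32°); with |AJ| = 25.2, J = (23.8, 31.8). Then |FJ| = |J − F| = 39.7.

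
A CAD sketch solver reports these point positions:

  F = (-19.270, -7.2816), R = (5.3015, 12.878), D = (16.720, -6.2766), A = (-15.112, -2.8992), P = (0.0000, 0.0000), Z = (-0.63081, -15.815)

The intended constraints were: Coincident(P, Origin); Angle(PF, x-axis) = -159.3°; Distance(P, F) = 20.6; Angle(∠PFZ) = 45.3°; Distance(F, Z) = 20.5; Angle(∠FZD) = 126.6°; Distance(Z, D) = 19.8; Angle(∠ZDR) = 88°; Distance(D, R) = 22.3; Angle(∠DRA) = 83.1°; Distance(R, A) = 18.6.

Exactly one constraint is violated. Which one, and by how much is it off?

Distance(R, A) = 18.6 — off by 7.20.

P = (0.00, 0.00) ✓; PF at -159.3° ✓; |PF| = 20.60 ✓; ∠PFZ = 45.30° ✓; |FZ| = 20.50 ✓; ∠FZD = 126.6° ✓; |ZD| = 19.80 ✓; ∠ZDR = 88.00° ✓; |DR| = 22.30 ✓; ∠DRA = 83.10° ✓; |RA| = 25.80 ✗.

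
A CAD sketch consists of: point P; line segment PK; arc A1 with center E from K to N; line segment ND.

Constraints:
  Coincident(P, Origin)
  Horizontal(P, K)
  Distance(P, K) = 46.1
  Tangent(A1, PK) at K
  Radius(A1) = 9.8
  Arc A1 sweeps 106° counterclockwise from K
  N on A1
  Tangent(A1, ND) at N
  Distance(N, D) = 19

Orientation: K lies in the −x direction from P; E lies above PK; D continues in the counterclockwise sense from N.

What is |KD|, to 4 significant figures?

31.05

On A1, K sits at bearing -90° from E; a 106° counterclockwise sweep puts N at bearing 16°, so N = E + 9.8·(cos 16°, sin 16°) = (-36.68, 12.50). Since A1 is tangent to ND there, EN ⟂ ND, so ND runs along (−sin 16°, cos 16°); with |ND| = 19.0, D = (-41.92, 30.77). Then |KD| = |D − K| = 31.05.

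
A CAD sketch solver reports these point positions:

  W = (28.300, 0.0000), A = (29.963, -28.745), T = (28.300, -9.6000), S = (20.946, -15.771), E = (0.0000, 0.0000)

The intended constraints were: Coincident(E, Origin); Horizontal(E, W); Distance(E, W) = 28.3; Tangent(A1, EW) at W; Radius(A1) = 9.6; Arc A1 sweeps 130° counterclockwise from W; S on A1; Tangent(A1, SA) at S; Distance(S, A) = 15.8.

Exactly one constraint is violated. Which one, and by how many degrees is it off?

Tangent(A1, SA) at S — off by 5.20°.

E = (0.00, 0.00) ✓; E.y = 0.00, W.y = 0.00 ✓; |EW| = 28.30 ✓; ∠(TW, WE) = 90.00° ✓; |TW| = 9.600 ✓; bearing(T→S) − bearing(T→W) = 130.0° ✓; |TS| = 9.600 ✓; ∠(TS, SA) = 95.20° ✗; |SA| = 15.80 ✓.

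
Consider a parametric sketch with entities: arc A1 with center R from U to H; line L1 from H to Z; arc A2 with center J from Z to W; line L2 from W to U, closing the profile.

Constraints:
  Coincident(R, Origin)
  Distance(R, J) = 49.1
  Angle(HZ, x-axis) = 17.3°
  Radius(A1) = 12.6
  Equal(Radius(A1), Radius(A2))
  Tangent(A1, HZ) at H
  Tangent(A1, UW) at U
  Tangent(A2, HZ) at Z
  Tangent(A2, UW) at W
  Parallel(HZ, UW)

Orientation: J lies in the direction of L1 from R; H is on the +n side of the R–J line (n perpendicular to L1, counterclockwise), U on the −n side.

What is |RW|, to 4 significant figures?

50.69

Tangency of A1 to both parallel lines with radius 12.6 puts H and U at R ± 12.6·n: H = (-3.747, 12.03), U = (3.747, -12.03). Equal radii place Z and W the same way about J: Z = J + 12.6·n = (43.13, 26.63), W = J − 12.6·n = (50.63, 2.571). Then |RW| = |W − R| = 50.69.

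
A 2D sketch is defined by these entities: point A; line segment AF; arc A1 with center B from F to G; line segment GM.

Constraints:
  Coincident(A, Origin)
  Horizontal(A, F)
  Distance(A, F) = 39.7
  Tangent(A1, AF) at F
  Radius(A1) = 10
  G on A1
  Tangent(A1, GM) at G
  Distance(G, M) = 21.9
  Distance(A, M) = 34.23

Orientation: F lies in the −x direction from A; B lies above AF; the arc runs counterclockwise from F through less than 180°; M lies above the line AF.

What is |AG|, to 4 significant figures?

31.10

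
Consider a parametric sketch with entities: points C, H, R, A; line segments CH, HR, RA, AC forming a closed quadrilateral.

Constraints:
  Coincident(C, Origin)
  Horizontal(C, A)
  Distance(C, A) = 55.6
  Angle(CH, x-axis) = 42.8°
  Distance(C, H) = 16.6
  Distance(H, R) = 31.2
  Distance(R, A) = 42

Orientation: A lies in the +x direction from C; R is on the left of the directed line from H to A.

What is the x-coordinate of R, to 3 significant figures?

32.4

C is at the origin; C and A share the same y with |CA| = 55.6 and A in +x, so A = (55.6, 0). CH runs at 42.8° with |CH| = 16.6, so H = (12.2, 11.3). R is determined by |HR| = 31.2 and |RA| = 42.0 together: it lies at the intersection of circle(H, 31.2) and circle(A, 42.0). With |HA| = 44.9, the foot of the radical line on HA is 13.6 from H and the perpendicular offset is √(31.2² − 13.6²) = 28.1. Taking the left-of-HA solution: R = (32.4, 35.0).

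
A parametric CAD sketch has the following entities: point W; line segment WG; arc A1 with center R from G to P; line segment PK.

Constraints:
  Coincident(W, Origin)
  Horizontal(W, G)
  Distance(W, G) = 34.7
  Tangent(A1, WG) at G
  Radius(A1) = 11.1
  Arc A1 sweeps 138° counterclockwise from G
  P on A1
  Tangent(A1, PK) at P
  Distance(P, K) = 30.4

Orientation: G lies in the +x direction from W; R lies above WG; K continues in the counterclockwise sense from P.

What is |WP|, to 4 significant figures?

46.36

W is at the origin; W and G share the same y with |WG| = 34.7 and G on the +x side, so G = (34.70, 0.000). Since A1 is tangent to WG there, RG ⟂ WG, so R = G + (0, 11.1) = (34.70, 11.10). On A1, G sits at bearing -90° from R; a 138° counterclockwise sweep puts P at bearing 48°, so P = R + 11.1·(cos 48°, sin 48°) = (42.13, 19.35). Then |WP| = |P − W| = 46.36.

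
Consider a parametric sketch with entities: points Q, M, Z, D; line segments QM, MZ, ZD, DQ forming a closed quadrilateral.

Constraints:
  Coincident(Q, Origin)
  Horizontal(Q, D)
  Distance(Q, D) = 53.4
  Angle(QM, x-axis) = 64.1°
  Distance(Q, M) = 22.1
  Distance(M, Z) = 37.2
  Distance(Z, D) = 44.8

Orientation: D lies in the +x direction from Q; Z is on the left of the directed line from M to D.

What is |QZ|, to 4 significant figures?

57.81

Q is at the origin; QD is horizontal with |QD| = 53.4 and D in +x, so D = (53.4, 0). QM runs at 64.1° with |QM| = 22.1, so M = (9.653, 19.88). Z is determined by |MZ| = 37.2 and |ZD| = 44.8 together: it lies at the intersection of circle(M, 37.2) and circle(D, 44.8). With |MD| = 48.05, the foot of the radical line on MD is 17.54 from M and the perpendicular offset is √(37.2² − 17.54²) = 32.80. Taking the left-of-MD solution: Z = (39.20, 42.49).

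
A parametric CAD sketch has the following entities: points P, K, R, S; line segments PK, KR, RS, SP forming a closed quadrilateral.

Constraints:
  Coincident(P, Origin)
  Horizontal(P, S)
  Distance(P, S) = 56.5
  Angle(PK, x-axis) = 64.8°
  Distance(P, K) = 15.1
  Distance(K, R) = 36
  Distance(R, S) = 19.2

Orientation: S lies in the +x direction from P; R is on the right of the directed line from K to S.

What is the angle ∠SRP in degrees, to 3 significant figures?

161°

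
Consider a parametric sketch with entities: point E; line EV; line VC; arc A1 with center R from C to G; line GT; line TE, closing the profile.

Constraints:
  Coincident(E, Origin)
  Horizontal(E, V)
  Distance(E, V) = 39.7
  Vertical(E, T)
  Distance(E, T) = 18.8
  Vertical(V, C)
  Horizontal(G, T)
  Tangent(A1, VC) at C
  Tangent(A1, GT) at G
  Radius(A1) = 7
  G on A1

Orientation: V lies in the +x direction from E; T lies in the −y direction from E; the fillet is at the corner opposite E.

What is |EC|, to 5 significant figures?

41.417

The virtual corner opposite E is at (39.700, -18.800). The tangent condition forces RC to be normal to VC and since A1 is tangent to GT there, RG ⟂ GT, with radius 7.0, so the center R sits 7.0 in from both sides at R = (32.700, -11.800). That places the tangent points at C = (39.700, -11.800) on VC and G = (32.700, -18.800) on GT. Then |EC| = |C − E| = 41.417.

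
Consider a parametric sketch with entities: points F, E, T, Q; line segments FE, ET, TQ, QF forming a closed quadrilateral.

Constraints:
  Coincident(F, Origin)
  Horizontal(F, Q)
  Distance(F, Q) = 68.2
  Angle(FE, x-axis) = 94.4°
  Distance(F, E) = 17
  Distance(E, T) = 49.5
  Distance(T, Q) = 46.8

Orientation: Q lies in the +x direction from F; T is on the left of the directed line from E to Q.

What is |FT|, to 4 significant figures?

58.16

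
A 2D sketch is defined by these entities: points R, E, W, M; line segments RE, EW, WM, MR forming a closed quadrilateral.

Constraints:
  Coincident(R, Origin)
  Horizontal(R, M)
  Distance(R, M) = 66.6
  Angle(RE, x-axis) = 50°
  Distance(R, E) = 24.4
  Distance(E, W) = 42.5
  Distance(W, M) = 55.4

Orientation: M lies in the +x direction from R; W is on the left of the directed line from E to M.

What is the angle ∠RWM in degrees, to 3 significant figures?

65.2°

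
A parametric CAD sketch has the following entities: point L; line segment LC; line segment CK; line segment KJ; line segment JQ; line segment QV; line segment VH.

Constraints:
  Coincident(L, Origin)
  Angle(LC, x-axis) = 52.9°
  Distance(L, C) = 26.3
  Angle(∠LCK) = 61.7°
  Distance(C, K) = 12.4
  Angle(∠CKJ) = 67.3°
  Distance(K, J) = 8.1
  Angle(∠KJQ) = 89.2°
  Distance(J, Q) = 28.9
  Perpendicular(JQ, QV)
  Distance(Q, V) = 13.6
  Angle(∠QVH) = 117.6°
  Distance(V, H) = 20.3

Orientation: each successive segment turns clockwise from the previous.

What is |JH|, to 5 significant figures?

25.461

L is at the origin; LC runs at 52.9° with length 26.3, so C = (15.864, 20.976). ∠LCK = 61.7° gives CK at -65.400° from the x-axis; with |CK| = 12.4, K = (21.026, 9.7019). ∠CKJ = 67.3° gives KJ at -178.10° from the x-axis; with |KJ| = 8.1, J = (12.931, 9.4334). ∠KJQ = 89.2° gives JQ at 91.100° from the x-axis; with |JQ| = 28.9, Q = (12.376, 38.328). The perpendicularity gives QV at right angles to JQ, so QV runs at 1.1000°; with |QV| = 13.6, V = (25.973, 38.589). ∠QVH = 117.6° gives VH at -61.300° from the x-axis; with |VH| = 20.3, H = (35.722, 20.783). Then |JH| = |H − J| = 25.461.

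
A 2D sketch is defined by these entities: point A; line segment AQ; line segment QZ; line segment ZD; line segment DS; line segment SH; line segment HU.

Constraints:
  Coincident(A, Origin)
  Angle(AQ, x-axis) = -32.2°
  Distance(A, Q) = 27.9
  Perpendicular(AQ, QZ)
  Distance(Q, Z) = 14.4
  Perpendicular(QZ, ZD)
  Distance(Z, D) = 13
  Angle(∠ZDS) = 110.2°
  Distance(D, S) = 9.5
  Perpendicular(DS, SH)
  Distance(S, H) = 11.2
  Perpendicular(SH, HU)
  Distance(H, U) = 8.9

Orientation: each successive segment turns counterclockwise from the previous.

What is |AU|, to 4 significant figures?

27.10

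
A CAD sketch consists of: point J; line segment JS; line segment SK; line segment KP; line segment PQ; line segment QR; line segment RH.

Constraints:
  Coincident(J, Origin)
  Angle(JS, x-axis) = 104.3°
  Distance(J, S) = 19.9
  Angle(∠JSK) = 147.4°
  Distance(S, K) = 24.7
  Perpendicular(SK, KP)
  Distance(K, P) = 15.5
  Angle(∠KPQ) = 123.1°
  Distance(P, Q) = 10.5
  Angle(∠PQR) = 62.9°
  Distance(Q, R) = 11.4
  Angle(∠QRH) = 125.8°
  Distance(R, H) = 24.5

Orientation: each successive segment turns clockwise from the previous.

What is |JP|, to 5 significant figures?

41.739

J is at the origin; JS runs at 104.3° with length 19.9, so S = (-4.9153, 19.283). ∠JSK = 147.4° gives SK at 71.700° from the x-axis; with |SK| = 24.7, K = (2.8403, 42.734). The perpendicularity gives KP at right angles to SK, so KP runs at -18.300°; with |KP| = 15.5, P = (17.556, 37.867). Then |JP| = |P − J| = 41.739.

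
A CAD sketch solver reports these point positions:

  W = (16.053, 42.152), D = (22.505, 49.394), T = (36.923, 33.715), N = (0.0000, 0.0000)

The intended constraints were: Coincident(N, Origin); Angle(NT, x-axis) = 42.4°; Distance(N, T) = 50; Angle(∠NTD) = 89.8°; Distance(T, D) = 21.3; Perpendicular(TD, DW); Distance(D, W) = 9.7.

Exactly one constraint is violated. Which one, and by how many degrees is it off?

Perpendicular(TD, DW) — off by 5.70°.

N = (0.00, 0.00) ✓; NT at 42.40° ✓; |NT| = 50.00 ✓; ∠NTD = 89.80° ✓; |TD| = 21.30 ✓; ∠(TD, DW) = 95.70° ✗; |DW| = 9.699 ✓.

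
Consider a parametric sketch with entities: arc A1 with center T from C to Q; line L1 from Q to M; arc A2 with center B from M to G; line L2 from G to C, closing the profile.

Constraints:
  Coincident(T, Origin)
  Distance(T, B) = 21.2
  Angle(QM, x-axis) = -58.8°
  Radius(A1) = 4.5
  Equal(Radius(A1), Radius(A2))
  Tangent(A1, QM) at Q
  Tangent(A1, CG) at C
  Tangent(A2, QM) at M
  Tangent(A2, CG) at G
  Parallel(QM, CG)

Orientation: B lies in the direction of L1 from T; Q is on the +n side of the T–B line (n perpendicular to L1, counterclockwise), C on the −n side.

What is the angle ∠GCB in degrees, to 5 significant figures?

11.984°

The slot axis is L1's direction at -58.8°, so u = (cos -58.8°, sin -58.8°) = (0.51803, -0.85536) and n = (−sin -58.8°, cos -58.8°) = (0.85536, 0.51803). T is at the origin and B lies 21.2 along u from T, so B = 21.2·u = (10.982, -18.134). Tangency of A1 to both parallel lines with radius 4.5 puts Q and C at T ± 4.5·n: Q = (3.8491, 2.3311), C = (-3.8491, -2.3311). Equal radii place M and G the same way about B: M = B + 4.5·n = (14.831, -15.803), G = B − 4.5·n = (7.1330, -20.465). Then cos ∠GCB = CG·CB / (|CG||CB|), giving 11.984°.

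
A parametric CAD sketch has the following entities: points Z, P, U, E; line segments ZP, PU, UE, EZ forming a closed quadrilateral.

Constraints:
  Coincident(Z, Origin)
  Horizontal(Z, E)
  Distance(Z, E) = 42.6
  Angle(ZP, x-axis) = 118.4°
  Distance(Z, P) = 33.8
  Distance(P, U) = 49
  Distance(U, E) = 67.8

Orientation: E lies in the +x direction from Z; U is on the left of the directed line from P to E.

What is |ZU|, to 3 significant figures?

66.5

Z is at the origin; ZE is horizontal with |ZE| = 42.6 and E in +x, so E = (42.6, 0). ZP runs at 118.4° with |ZP| = 33.8, so P = (-16.1, 29.7). U is determined by |PU| = 49.0 and |UE| = 67.8 together: it lies at the intersection of circle(P, 49.0) and circle(E, 67.8). With |PE| = 65.8, the foot of the radical line on PE is 16.2 from P and the perpendicular offset is √(49.0² − 16.2²) = 46.2. Taking the left-of-PE solution: U = (19.3, 63.7).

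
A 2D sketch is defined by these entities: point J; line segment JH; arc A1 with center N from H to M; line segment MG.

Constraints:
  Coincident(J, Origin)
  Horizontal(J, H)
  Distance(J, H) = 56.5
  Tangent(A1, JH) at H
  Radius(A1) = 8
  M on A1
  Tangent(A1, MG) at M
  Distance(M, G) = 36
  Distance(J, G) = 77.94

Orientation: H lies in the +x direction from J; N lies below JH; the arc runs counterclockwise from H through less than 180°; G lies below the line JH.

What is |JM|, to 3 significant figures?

50.5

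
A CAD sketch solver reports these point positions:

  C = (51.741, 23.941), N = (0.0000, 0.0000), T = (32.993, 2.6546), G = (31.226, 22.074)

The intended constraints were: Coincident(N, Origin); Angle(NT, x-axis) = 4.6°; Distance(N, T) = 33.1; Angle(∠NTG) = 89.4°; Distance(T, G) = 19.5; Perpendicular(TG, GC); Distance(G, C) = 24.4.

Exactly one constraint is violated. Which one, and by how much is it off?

Distance(G, C) = 24.4 — off by 3.80.

N = (0.00, 0.00) ✓; NT at 4.600° ✓; |NT| = 33.10 ✓; ∠NTG = 89.40° ✓; |TG| = 19.50 ✓; ∠(TG, GC) = 90.00° ✓; |GC| = 20.60 ✗.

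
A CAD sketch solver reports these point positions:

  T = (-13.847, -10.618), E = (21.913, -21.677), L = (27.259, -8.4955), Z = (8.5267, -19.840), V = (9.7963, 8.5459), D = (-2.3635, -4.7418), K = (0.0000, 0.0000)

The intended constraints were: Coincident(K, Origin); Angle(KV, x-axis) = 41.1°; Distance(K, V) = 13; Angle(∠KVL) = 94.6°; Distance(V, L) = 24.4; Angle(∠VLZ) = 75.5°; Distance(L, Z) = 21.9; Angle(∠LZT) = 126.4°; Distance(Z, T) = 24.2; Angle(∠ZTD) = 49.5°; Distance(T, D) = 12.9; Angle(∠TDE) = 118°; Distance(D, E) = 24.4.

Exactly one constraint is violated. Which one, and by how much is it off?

Distance(D, E) = 24.4 — off by 5.20.

K = (0.00, 0.00) ✓; KV at 41.10° ✓; |KV| = 13.00 ✓; ∠KVL = 94.60° ✓; |VL| = 24.40 ✓; ∠VLZ = 75.50° ✓; |LZ| = 21.90 ✓; ∠LZT = 126.4° ✓; |ZT| = 24.20 ✓; ∠ZTD = 49.50° ✓; |TD| = 12.90 ✓; ∠TDE = 118.0° ✓; |DE| = 29.60 ✗.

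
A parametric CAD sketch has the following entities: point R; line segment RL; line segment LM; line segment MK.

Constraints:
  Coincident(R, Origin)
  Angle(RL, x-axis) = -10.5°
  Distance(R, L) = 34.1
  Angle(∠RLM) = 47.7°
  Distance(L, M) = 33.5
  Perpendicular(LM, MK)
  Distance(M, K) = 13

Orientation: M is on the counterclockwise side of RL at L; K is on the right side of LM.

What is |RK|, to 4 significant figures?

39.65

R is at the origin; RL runs at -10.5° with length 34.1, so L = 34.1·(cos -10.5°, sin -10.5°) = (33.53, -6.214). ∠RLM = 47.7°, so LM runs at -10.5° + (180° − 47.7°) = 121.8° from the x-axis; with |LM| = 33.5, M = L + 33.5·(cos 121.8°, sin 121.8°) = (15.88, 22.26). LM is perpendicular to MK; with |MK| = 13.0 on the right of LM, K = M + 13.0·(0.8499, 0.5270) = (26.92, 29.11). Then |RK| = |K − R| = 39.65.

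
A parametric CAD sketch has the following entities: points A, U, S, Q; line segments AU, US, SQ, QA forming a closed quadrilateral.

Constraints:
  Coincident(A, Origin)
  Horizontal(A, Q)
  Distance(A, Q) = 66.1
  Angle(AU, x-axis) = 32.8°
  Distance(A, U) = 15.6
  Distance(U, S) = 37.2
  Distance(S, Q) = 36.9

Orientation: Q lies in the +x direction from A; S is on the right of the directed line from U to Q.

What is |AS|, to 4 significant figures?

41.51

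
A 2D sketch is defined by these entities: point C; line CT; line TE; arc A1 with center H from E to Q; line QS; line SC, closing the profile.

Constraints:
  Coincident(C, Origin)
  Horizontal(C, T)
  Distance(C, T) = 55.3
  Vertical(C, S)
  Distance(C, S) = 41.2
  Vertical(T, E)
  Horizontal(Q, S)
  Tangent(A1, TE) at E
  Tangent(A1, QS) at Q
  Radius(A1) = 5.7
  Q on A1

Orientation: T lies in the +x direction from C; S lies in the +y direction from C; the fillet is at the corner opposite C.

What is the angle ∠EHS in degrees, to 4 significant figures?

173.4°

The virtual corner opposite C is at (55.30, 41.20). The tangent condition forces HE to be normal to TE and tangency of A1 to QS means the radius HQ is perpendicular to QS, with radius 5.7, so the center H sits 5.7 in from both sides at H = (49.60, 35.50). That places the tangent points at E = (55.30, 35.50) on TE and Q = (49.60, 41.20) on QS. Then cos ∠EHS = HE·HS / (|HE||HS|), giving 173.4°.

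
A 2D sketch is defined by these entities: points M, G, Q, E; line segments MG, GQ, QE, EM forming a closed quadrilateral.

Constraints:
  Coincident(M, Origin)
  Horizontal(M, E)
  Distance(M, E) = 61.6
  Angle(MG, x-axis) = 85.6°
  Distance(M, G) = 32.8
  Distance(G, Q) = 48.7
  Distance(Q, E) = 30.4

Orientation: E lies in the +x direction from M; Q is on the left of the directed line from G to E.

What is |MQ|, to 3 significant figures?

58.5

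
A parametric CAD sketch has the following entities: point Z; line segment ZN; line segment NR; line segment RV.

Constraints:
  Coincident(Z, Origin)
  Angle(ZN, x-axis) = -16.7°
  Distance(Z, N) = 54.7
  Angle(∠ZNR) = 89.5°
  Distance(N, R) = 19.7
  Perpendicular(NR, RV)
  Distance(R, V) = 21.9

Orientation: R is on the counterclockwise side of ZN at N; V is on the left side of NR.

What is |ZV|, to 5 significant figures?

38.016

Z is at the origin; ZN runs at -16.7° with length 54.7, so N = 54.7·(cos -16.7°, sin -16.7°) = (52.393, -15.719). ∠ZNR = 89.5°, so NR runs at -16.7° + (180° − 89.5°) = 73.800° from the x-axis; with |NR| = 19.7, R = N + 19.7·(cos 73.800°, sin 73.800°) = (57.889, 3.1992). NR ⟂ RV; with |RV| = 21.9 on the left of NR, V = R + 21.9·(-0.96029, 0.27899) = (36.859, 9.3091). Then |ZV| = |V − Z| = 38.016.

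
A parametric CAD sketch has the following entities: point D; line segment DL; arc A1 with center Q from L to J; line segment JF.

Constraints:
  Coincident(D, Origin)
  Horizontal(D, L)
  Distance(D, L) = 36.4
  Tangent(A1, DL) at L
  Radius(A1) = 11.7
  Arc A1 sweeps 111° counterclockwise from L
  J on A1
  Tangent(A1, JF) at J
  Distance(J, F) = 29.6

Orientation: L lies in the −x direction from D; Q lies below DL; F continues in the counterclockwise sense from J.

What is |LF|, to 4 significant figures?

43.53

D is at the origin; D and L share the same y with |DL| = 36.4 and L on the −x side, so L = (-36.40, 0.000). Since A1 is tangent to DL there, QL ⟂ DL, so Q = L + (0, -11.7) = (-36.40, -11.70). On A1, L sits at bearing 90° from Q; a 111° counterclockwise sweep puts J at bearing 201°, so J = Q + 11.7·(cos 201°, sin 201°) = (-47.32, -15.89). Tangency of A1 to JF means the radius QJ is perpendicular to JF, so JF runs along (−sin 201°, cos 201°); with |JF| = 29.6, F = (-36.72, -43.53). Then |LF| = |F − L| = 43.53.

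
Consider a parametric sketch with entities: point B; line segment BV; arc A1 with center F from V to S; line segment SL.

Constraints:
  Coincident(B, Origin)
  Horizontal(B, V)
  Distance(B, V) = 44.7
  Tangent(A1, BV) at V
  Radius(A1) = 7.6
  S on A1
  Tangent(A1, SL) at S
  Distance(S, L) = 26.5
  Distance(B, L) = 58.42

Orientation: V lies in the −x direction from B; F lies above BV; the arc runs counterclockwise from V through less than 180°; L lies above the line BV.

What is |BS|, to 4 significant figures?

38.93

Checks: |FS| = 7.600 ✓; ∠(FS, SL) = 90.00° ✓; |SL| = 26.50 ✓; |BL| = 58.42 ✓.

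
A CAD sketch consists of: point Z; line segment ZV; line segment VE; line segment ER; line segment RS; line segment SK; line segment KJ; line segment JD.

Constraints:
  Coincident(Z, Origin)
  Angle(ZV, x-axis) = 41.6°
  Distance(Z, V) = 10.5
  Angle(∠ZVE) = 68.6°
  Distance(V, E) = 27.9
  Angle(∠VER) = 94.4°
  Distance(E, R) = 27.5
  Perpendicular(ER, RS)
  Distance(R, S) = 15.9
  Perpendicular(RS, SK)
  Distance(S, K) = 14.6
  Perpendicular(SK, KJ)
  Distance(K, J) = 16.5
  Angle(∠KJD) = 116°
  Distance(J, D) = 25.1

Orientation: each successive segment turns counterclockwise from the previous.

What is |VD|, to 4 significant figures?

54.48

Z is at the origin; ZV runs at 41.6° with length 10.5, so V = (7.852, 6.971). ∠ZVE = 68.6° gives VE at 153.0° from the x-axis; with |VE| = 27.9, E = (-17.01, 19.64). ∠VER = 94.4° gives ER at -121.4° from the x-axis; with |ER| = 27.5, R = (-31.33, -3.835). The perpendicularity gives RS at right angles to ER, so RS runs at -31.40°; with |RS| = 15.9, S = (-17.76, -12.12). The perpendicularity gives SK at right angles to RS, so SK runs at 58.60°; with |SK| = 14.6, K = (-10.16, 0.3427). The perpendicularity gives KJ at right angles to SK, so KJ runs at 148.6°; with |KJ| = 16.5, J = (-24.24, 8.939). ∠KJD = 116.0° gives JD at -147.4° from the x-axis; with |JD| = 25.1, D = (-45.39, -4.584). Then |VD| = |D − V| = 54.48.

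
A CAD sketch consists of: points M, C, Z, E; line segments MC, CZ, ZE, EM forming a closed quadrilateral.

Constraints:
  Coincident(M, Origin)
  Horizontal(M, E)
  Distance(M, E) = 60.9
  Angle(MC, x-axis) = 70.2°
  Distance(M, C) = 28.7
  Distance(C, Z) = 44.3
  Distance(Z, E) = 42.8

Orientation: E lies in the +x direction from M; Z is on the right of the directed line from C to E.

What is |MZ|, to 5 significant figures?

26.382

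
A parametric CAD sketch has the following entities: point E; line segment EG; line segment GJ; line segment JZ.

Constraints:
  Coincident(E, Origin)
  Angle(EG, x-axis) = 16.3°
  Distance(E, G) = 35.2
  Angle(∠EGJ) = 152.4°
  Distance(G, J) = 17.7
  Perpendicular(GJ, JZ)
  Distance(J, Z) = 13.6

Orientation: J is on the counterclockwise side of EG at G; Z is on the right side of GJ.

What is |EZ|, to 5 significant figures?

57.316

∠EGJ = 152.4°, so GJ runs at 16.3° + (180° − 152.4°) = 43.900° from the x-axis; with |GJ| = 17.7, J = G + 17.7·(cos 43.900°, sin 43.900°) = (46.539, 22.153). The perpendicularity gives JZ at right angles to GJ; with |JZ| = 13.6 on the right of GJ, Z = J + 13.6·(0.69340, -0.72055) = (55.969, 12.353). Then |EZ| = |Z − E| = 57.316.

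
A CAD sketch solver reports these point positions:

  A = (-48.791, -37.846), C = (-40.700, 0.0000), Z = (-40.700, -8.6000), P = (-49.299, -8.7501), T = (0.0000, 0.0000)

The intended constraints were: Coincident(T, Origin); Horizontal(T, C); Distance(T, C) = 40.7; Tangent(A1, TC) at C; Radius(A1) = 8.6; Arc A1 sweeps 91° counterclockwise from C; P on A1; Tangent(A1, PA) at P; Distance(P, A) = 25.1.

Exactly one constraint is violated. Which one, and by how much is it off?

Distance(P, A) = 25.1 — off by 4.00.

T = (0.00, 0.00) ✓; T.y = 0.00, C.y = 0.00 ✓; |TC| = 40.70 ✓; ∠(ZC, CT) = 90.00° ✓; |ZC| = 8.600 ✓; bearing(Z→P) − bearing(Z→C) = 91.00° ✓; |ZP| = 8.600 ✓; ∠(ZP, PA) = 90.00° ✓; |PA| = 29.10 ✗.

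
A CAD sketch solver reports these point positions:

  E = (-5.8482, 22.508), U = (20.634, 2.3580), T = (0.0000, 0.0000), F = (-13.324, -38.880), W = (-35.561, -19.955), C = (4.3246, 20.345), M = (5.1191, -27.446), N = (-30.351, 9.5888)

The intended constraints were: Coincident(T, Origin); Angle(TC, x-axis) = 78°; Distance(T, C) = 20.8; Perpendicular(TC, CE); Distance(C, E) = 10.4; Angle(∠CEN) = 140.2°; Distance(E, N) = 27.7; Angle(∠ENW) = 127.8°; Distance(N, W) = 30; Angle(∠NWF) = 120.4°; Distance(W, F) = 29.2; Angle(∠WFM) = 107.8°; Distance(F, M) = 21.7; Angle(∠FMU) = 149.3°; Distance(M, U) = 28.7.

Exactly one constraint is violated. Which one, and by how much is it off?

Distance(M, U) = 28.7 — off by 4.90.

T = (0.00, 0.00) ✓; TC at 78.00° ✓; |TC| = 20.80 ✓; ∠(TC, CE) = 90.00° ✓; |CE| = 10.40 ✓; ∠CEN = 140.2° ✓; |EN| = 27.70 ✓; ∠ENW = 127.8° ✓; |NW| = 30.00 ✓; ∠NWF = 120.4° ✓; |WF| = 29.20 ✓; ∠WFM = 107.8° ✓; |FM| = 21.70 ✓; ∠FMU = 149.3° ✓; |MU| = 33.60 ✗.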